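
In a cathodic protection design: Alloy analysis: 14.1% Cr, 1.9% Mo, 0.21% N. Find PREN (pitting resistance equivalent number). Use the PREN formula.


Apply the PREN formula: PREN = Cr + 3.3*Mo + 16*N
PREN = 14.1 + 3.3*1.9 + 16*0.21
PREN = 14.1 + 6.27 + 3.36 = 23.73

23.73


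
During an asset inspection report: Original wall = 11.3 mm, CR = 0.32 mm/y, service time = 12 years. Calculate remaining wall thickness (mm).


Remaining wall = original − CR × time
t = 11.3 − 0.32*12 = 11.3 − 3.84 = 7.46 mm

7.46 mm


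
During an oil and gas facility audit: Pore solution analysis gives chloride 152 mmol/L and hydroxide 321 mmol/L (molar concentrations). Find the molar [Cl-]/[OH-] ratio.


Threshold parameter = [Cl-] / [OH-] (molar basis; both in mmol/L, so units cancel)
Ratio = 152 / 321 = 0.47

0.47


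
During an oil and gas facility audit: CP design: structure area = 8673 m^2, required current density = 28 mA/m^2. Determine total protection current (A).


I = area * current density, then convert mA → A (÷1000)
I = 8673 * 28 / 1000 = 242.84 A

242.84 A


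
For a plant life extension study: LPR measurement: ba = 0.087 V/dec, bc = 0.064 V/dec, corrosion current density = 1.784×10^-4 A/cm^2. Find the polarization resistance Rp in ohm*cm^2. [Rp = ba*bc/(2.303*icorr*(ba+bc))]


Apply the Stern-Geary equation: Rp = ba*bc / (2.303*icorr*(ba+bc))
ba*bc = 0.087*0.064 = 0.005568
ba+bc = 0.151; 2.303*icorr*(ba+bc) = 2.303*1.784×10^-4*0.151 = 6.2039135×10^-5
Rp = 0.005568 / 6.2039135×10^-5 = 89.7 ohm*cm^2

89.7 ohm*cm^2


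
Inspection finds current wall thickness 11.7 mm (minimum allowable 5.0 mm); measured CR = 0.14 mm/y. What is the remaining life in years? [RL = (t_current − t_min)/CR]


Apply the remaining-life relation: RL = (t_current − t_min) / CR
RL = (11.7 − 5.0) / 0.14 = 6.7 / 0.14 = 47.9 years

47.9 years


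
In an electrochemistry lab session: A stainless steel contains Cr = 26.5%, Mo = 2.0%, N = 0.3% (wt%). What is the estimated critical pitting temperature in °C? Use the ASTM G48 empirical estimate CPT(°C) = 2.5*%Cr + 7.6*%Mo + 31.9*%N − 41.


Apply the ASTM G48 empirical CPT estimate: CPT(°C) = 2.5*%Cr + 7.6*%Mo + 31.9*%N − 41
2.5*26.5 = 66.25; 7.6*2.0 = 15.2; 31.9*0.3 = 9.57
CPT = 66.25 + 15.2 + 9.57 − 41 = 50.02 °C
Rounded to 0.1 °C: CPT ≈ 50.0 °C

50.0 °C


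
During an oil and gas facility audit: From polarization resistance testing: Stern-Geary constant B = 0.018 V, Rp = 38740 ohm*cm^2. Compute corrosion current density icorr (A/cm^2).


Apply the Stern-Geary relation: icorr = B / Rp
icorr = 0.018 / 38740 = 4.646×10^-7 A/cm^2

4.646×10^-7 A/cm^2


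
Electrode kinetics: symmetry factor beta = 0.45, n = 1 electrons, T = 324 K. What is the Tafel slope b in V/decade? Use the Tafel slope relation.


Apply the Tafel slope relation: b = 2.303*R*T/(beta*n*F)
Numerator: 2.303 * 8.314 * 324 = 6203.67
Denominator: 0.45 * 1 * 96485 = 43418.25
b = 6203.67 / 43418.25 = 0.1429 V/decade

0.1429 V/decade


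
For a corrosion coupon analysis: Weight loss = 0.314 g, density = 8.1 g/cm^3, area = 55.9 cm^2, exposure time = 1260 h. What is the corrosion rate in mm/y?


Apply the mm/y weight-loss relation: CR = 87600 * W / (D * A * T)
Numerator: 87600 * 0.314 = 27506.4
Denominator: 8.1 * 55.9 * 1260 = 570515.4
CR = 27506.4 / 570515.4 = 0.0482 mm/y

0.0482 mm/y


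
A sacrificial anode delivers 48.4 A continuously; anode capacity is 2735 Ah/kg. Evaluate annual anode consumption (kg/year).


Annual consumption = current * hours per year / capacity
Rate = 48.4 * 8760 / 2735 = 155.0 kg/year

155.0 kg/year


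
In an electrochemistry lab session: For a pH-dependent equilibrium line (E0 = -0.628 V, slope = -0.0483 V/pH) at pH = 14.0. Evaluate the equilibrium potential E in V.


Apply the Pourbaix line equation: E = E0 + slope*pH
E = -0.628 + (-0.0483)*14.0 = -0.628 + (-0.6762) = -1.3042 V
Rounded to 4 decimal places: E = -1.3042 V

-1.3042 V


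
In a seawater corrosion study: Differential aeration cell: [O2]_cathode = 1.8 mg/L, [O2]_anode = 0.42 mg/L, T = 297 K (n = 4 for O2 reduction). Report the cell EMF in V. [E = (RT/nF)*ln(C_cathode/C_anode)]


Apply the Nernst concentration-cell relation: E = (RT/nF)*ln(C_cathode/C_anode)
RT/nF = 8.314*297/(4*96485) = 0.00639804 V
ln(1.8/0.42) = 1.45529
E = 0.00639804 * 1.45529 = 0.00931 V

0.00931 V


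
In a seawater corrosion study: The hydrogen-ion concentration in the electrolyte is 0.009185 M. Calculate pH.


pH = −log10[H+]
pH = −log10(0.009185) = 2.04

2.04


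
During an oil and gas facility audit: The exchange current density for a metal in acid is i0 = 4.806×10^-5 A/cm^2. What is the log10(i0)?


i0 = 4.806×10^-5 A/cm^2
log10(i0) = -4.318

-4.318


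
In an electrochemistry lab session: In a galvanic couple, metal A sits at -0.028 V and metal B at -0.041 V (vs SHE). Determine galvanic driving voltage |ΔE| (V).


Driving voltage is the absolute potential difference.
|ΔE| = |-0.028 − (-0.041)| = 0.013 V

0.013 V


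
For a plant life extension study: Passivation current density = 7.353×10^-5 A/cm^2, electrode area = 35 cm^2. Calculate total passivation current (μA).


I = i_pass * A, then convert A → μA (×10^6)
I = 7.353×10^-5 * 35 * 10^6 = 2573.55 μA

2573.55 μA


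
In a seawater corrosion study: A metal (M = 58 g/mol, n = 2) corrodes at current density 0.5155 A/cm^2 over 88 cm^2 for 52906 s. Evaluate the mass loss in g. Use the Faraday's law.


Apply Faraday's law: m = i*A*t*M / (n*F)
Total charge passed Q = i*A*t = 0.5155*88*52906 = 2400027.784 C
m = Q*M/(n*F) = 2400027.784*58/(2*96485) = 721.364 g

721.364 g


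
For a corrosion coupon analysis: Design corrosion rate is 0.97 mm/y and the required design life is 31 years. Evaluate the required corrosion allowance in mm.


Corrosion allowance = CR × design life
CA = 0.97 * 31 = 30.07 mm

30.07 mm


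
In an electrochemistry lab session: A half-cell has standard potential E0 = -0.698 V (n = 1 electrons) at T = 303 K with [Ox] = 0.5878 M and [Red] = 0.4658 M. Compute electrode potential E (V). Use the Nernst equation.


Apply the Nernst equation: E = E0 + (RT/nF)*ln([Ox]/[Red])
Step 1: RT/nF = 8.314*303/(1*96485) = 0.02610916 V
Step 2: [Ox]/[Red] = 0.5878/0.4658 = 1.261915
Step 3: ln(1.261915) = 0.23263
Step 4: correction = 0.02610916 * 0.23263 = 0.0061 V
E = -0.698 + 0.0061 = -0.6919 V

-0.6919 V


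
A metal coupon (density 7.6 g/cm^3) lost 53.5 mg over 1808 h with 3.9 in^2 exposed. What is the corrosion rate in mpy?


Apply the mpy weight-loss relation: CR = 534 * W / (D * A * T)
Numerator: 534 * 53.5 = 28569.0
Denominator: 7.6 * 3.9 * 1808 = 53589.12
CR = 28569.0 / 53589.12 = 0.533 mpy

0.533 mpy


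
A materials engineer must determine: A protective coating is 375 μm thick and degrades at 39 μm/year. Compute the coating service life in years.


Service life = thickness / degradation rate
Life = 375 / 39 = 9.6 years

9.6 years


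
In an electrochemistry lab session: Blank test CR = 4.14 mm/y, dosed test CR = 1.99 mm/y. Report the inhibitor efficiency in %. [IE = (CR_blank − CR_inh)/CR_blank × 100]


Apply the inhibitor-efficiency definition: IE = (CR_blank − CR_inh)/CR_blank × 100
IE = (4.14 − 1.99) / 4.14 × 100
IE = 2.15 / 4.14 × 100 = 51.9 %

51.9 %


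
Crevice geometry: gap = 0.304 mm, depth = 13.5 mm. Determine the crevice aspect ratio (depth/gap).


Aspect ratio = depth / gap
Ratio = 13.5 / 0.304 = 44.4

44.4


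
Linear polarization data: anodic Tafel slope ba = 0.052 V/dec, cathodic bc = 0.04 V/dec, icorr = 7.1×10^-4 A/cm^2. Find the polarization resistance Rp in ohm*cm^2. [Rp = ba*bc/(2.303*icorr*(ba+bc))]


Apply the Stern-Geary equation: Rp = ba*bc / (2.303*icorr*(ba+bc))
ba*bc = 0.052*0.04 = 0.00208
ba+bc = 0.092; 2.303*icorr*(ba+bc) = 2.303*7.1×10^-4*0.092 = 1.5043196×10^-4
Rp = 0.00208 / 1.5043196×10^-4 = 13.8 ohm*cm^2

13.8 ohm*cm^2


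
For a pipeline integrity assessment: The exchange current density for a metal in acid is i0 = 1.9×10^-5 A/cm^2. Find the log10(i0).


i0 = 1.9×10^-5 A/cm^2
log10(i0) = -4.721

-4.721


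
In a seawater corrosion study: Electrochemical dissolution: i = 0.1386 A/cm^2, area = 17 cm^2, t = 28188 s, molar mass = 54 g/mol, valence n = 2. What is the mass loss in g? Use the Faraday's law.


Apply Faraday's law: m = i*A*t*M / (n*F)
Total charge passed Q = i*A*t = 0.1386*17*28188 = 66416.5656 C
m = Q*M/(n*F) = 66416.5656*54/(2*96485) = 18.5858 g

18.5858 g


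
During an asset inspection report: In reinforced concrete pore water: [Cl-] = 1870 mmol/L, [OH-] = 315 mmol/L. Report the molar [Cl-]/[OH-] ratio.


Threshold parameter = [Cl-] / [OH-] (molar basis; both in mmol/L, so units cancel)
Ratio = 1870 / 315 = 5.94

5.94


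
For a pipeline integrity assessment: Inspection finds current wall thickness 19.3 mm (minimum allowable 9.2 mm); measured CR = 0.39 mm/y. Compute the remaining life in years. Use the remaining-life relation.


Apply the remaining-life relation: RL = (t_current − t_min) / CR
RL = (19.3 − 9.2) / 0.39 = 10.1 / 0.39 = 25.9 years

25.9 years


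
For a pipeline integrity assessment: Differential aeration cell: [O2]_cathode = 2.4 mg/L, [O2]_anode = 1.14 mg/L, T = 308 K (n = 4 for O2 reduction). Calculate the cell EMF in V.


Apply the Nernst concentration-cell relation: E = (RT/nF)*ln(C_cathode/C_anode)
RT/nF = 8.314*308/(4*96485) = 0.006635 V
ln(2.4/1.14) = 0.74444
E = 0.006635 * 0.74444 = 0.00494 V

0.00494 V


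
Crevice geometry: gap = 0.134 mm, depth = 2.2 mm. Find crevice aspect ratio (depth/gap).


Aspect ratio = depth / gap
Ratio = 2.2 / 0.134 = 16.4

16.4


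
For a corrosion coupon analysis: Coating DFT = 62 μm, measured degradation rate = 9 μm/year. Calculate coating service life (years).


Service life = thickness / degradation rate
Life = 62 / 9 = 6.9 years

6.9 years


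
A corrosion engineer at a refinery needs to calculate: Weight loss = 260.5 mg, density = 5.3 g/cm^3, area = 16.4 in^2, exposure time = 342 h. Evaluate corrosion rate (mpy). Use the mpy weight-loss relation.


Apply the mpy weight-loss relation: CR = 534 * W / (D * A * T)
Numerator: 534 * 260.5 = 139107.0
Denominator: 5.3 * 16.4 * 342 = 29726.64
CR = 139107.0 / 29726.64 = 4.68 mpy

4.68 mpy


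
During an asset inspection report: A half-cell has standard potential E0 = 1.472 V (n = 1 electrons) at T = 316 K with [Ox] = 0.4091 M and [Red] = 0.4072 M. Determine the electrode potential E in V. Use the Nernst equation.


Apply the Nernst equation: E = E0 + (RT/nF)*ln([Ox]/[Red])
Step 1: RT/nF = 8.314*316/(1*96485) = 0.02722935 V
Step 2: [Ox]/[Red] = 0.4091/0.4072 = 1.004666
Step 3: ln(1.004666) = 0.004655
Step 4: correction = 0.02722935 * 0.004655 = 0.0001 V
E = 1.472 + 0.0001 = 1.4721 V

1.4721 V


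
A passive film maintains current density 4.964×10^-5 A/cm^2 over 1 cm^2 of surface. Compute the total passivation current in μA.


I = i_pass * A, then convert A → μA (×10^6)
I = 4.964×10^-5 * 1 * 10^6 = 49.64 μA

49.64 μA


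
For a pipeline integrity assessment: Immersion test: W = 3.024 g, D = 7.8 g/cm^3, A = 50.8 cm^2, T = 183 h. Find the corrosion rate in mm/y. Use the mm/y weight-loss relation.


Apply the mm/y weight-loss relation: CR = 87600 * W / (D * A * T)
Numerator: 87600 * 3.024 = 264902.4
Denominator: 7.8 * 50.8 * 183 = 72511.92
CR = 264902.4 / 72511.92 = 3.65323 mm/y

3.65323 mm/y


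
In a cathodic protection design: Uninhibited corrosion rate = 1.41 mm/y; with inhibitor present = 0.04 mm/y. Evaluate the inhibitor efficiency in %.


Apply the inhibitor-efficiency definition: IE = (CR_blank − CR_inh)/CR_blank × 100
IE = (1.41 − 0.04) / 1.41 × 100
IE = 1.37 / 1.41 × 100 = 97.2 %

97.2 %


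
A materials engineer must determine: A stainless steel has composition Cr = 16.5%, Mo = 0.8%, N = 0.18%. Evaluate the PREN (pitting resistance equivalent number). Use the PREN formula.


Apply the PREN formula: PREN = Cr + 3.3*Mo + 16*N
PREN = 16.5 + 3.3*0.8 + 16*0.18
PREN = 16.5 + 2.64 + 2.88 = 22.02

22.02


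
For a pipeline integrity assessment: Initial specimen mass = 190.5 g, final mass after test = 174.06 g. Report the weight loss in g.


Weight loss = initial − final
WL = 190.5 − 174.06 = 16.44 g

16.44 g


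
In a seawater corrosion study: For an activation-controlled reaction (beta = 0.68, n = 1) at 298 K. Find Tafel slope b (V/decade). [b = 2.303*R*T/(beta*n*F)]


Apply the Tafel slope relation: b = 2.303*R*T/(beta*n*F)
Numerator: 2.303 * 8.314 * 298 = 5705.85
Denominator: 0.68 * 1 * 96485 = 65609.8
b = 5705.85 / 65609.8 = 0.087 V/decade

0.087 V/decade


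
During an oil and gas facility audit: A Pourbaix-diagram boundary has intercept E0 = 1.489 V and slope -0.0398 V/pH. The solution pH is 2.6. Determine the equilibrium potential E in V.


Apply the Pourbaix line equation: E = E0 + slope*pH
E = 1.489 + (-0.0398)*2.6 = 1.489 + (-0.10348) = 1.38552 V
Rounded to 3 decimal places: E = 1.386 V

1.386 V


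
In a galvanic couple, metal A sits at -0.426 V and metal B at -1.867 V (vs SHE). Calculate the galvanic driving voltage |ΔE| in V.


Driving voltage is the absolute potential difference.
|ΔE| = |-0.426 − (-1.867)| = 1.441 V

1.441 V


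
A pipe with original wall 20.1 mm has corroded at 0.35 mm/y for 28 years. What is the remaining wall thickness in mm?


Remaining wall = original − CR × time
t = 20.1 − 0.35*28 = 20.1 − 9.8 = 10.3 mm

10.3 mm


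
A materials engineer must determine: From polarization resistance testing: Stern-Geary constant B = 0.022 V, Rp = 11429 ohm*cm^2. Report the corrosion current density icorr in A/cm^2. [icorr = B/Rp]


Apply the Stern-Geary relation: icorr = B / Rp
icorr = 0.022 / 11429 = 1.925×10^-6 A/cm^2

1.925×10^-6 A/cm^2


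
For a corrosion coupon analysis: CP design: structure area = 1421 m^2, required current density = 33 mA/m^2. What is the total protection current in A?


I = area * current density, then convert mA → A (÷1000)
I = 1421 * 33 / 1000 = 46.89 A

46.89 A


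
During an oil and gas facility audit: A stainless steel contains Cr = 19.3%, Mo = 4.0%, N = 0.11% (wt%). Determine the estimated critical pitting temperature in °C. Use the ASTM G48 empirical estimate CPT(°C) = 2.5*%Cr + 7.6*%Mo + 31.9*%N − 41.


Apply the ASTM G48 empirical CPT estimate: CPT(°C) = 2.5*%Cr + 7.6*%Mo + 31.9*%N − 41
2.5*19.3 = 48.25; 7.6*4.0 = 30.4; 31.9*0.11 = 3.509
CPT = 48.25 + 30.4 + 3.509 − 41 = 41.159 °C
Rounded to 0.1 °C: CPT ≈ 41.2 °C

41.2 °C


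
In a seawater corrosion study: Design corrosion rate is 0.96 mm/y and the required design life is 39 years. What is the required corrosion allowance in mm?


Corrosion allowance = CR × design life
CA = 0.96 * 39 = 37.44 mm

37.44 mm


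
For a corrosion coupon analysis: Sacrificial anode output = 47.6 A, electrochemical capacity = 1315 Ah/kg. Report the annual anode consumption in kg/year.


Annual consumption = current * hours per year / capacity
Rate = 47.6 * 8760 / 1315 = 317.1 kg/year

317.1 kg/year


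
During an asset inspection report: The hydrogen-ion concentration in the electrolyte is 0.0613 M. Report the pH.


pH = −log10[H+]
pH = −log10(0.0613) = 1.21

1.21


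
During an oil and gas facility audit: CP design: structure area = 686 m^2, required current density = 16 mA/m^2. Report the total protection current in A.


I = area * current density, then convert mA → A (÷1000)
I = 686 * 16 / 1000 = 10.98 A

10.98 A


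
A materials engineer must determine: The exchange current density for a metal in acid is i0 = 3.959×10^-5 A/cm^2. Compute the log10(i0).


i0 = 3.959×10^-5 A/cm^2
log10(i0) = -4.402

-4.402


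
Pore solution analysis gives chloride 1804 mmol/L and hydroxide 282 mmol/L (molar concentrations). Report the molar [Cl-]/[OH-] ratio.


Threshold parameter = [Cl-] / [OH-] (molar basis; both in mmol/L, so units cancel)
Ratio = 1804 / 282 = 6.4

6.4


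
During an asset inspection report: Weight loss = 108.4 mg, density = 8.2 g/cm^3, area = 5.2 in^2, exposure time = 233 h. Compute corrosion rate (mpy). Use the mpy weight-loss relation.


Apply the mpy weight-loss relation: CR = 534 * W / (D * A * T)
Numerator: 534 * 108.4 = 57885.6
Denominator: 8.2 * 5.2 * 233 = 9935.12
CR = 57885.6 / 9935.12 = 5.826 mpy

5.826 mpy


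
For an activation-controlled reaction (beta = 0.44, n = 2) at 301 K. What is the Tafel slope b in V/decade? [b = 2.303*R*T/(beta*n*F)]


Apply the Tafel slope relation: b = 2.303*R*T/(beta*n*F)
Numerator: 2.303 * 8.314 * 301 = 5763.29
Denominator: 0.44 * 2 * 96485 = 84906.8
b = 5763.29 / 84906.8 = 0.068 V/decade

0.068 V/decade


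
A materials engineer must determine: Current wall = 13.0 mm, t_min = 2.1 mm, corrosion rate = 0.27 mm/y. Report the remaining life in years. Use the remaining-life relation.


Apply the remaining-life relation: RL = (t_current − t_min) / CR
RL = (13.0 − 2.1) / 0.27 = 10.9 / 0.27 = 40.4 years

40.4 years


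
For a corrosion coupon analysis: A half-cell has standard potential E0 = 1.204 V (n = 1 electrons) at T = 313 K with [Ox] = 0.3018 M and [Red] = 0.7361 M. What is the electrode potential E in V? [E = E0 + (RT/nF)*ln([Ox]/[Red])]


Apply the Nernst equation: E = E0 + (RT/nF)*ln([Ox]/[Red])
Step 1: RT/nF = 8.314*313/(1*96485) = 0.02697085 V
Step 2: [Ox]/[Red] = 0.3018/0.7361 = 0.409999
Step 3: ln(0.409999) = -0.891601
Step 4: correction = 0.02697085 * -0.891601 = -0.024 V
E = 1.204 + -0.024 = 1.18 V

1.18 V


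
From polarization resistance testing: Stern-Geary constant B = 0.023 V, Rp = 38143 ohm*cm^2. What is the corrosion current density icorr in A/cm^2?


Apply the Stern-Geary relation: icorr = B / Rp
icorr = 0.023 / 38143 = 6.03×10^-7 A/cm^2

6.03×10^-7 A/cm^2


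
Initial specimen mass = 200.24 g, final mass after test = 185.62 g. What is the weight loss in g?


Weight loss = initial − final
WL = 200.24 − 185.62 = 14.62 g

14.62 g


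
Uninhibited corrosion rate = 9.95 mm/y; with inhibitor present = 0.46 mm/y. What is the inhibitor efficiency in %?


Apply the inhibitor-efficiency definition: IE = (CR_blank − CR_inh)/CR_blank × 100
IE = (9.95 − 0.46) / 9.95 × 100
IE = 9.49 / 9.95 × 100 = 95.4 %

95.4 %


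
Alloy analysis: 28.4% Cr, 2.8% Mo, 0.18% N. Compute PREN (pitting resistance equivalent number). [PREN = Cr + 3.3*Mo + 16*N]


Apply the PREN formula: PREN = Cr + 3.3*Mo + 16*N
PREN = 28.4 + 3.3*2.8 + 16*0.18
PREN = 28.4 + 9.24 + 2.88 = 40.52

40.52


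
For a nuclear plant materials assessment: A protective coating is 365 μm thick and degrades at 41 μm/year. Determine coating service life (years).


Service life = thickness / degradation rate
Life = 365 / 41 = 8.9 years

8.9 years


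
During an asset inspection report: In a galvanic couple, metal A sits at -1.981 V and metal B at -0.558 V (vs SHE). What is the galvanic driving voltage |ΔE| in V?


Driving voltage is the absolute potential difference.
|ΔE| = |-1.981 − (-0.558)| = 1.423 V

1.423 V


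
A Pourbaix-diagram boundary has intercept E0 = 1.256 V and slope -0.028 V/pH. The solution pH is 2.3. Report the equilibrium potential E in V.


Apply the Pourbaix line equation: E = E0 + slope*pH
E = 1.256 + (-0.028)*2.3 = 1.256 + (-0.0644) = 1.1916 V
Rounded to 3 decimal places: E = 1.192 V

1.192 V


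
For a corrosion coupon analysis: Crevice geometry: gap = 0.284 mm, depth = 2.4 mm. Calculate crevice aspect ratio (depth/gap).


Aspect ratio = depth / gap
Ratio = 2.4 / 0.284 = 8.5

8.5


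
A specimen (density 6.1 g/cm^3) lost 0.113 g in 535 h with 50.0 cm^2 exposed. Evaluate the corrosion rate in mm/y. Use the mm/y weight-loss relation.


Apply the mm/y weight-loss relation: CR = 87600 * W / (D * A * T)
Numerator: 87600 * 0.113 = 9898.8
Denominator: 6.1 * 50.0 * 535 = 163175.0
CR = 9898.8 / 163175.0 = 0.06066 mm/y

0.06066 mm/y


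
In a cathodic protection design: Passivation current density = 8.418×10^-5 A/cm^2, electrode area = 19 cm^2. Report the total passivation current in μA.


I = i_pass * A, then convert A → μA (×10^6)
I = 8.418×10^-5 * 19 * 10^6 = 1599.42 μA

1599.42 μA


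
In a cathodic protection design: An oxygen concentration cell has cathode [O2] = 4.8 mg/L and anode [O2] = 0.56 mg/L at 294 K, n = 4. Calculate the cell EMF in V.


Apply the Nernst concentration-cell relation: E = (RT/nF)*ln(C_cathode/C_anode)
RT/nF = 8.314*294/(4*96485) = 0.00633341 V
ln(4.8/0.56) = 2.14843
E = 0.00633341 * 2.14843 = 0.01361 V

0.01361 V


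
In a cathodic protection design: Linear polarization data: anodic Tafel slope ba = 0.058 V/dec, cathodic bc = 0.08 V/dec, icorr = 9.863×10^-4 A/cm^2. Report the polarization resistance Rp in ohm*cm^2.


Apply the Stern-Geary equation: Rp = ba*bc / (2.303*icorr*(ba+bc))
ba*bc = 0.058*0.08 = 0.00464
ba+bc = 0.138; 2.303*icorr*(ba+bc) = 2.303*9.863×10^-4*0.138 = 3.1345995×10^-4
Rp = 0.00464 / 3.1345995×10^-4 = 14.8 ohm*cm^2

14.8 ohm*cm^2


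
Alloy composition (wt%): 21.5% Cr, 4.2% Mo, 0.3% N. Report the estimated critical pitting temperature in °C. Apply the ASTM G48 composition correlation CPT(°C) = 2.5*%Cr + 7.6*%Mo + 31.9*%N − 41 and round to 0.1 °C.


Apply the ASTM G48 empirical CPT estimate: CPT(°C) = 2.5*%Cr + 7.6*%Mo + 31.9*%N − 41
2.5*21.5 = 53.75; 7.6*4.2 = 31.92; 31.9*0.3 = 9.57
CPT = 53.75 + 31.92 + 9.57 − 41 = 54.24 °C
Rounded to 0.1 °C: CPT ≈ 54.2 °C

54.2 °C


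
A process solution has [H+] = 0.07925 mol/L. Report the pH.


pH = −log10[H+]
pH = −log10(0.07925) = 1.1

1.1


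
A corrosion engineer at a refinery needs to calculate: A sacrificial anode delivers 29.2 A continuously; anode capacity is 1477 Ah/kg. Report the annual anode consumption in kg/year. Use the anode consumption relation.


Annual consumption = current * hours per year / capacity
Rate = 29.2 * 8760 / 1477 = 173.2 kg/year

173.2 kg/year


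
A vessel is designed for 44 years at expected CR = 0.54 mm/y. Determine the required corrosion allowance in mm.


Corrosion allowance = CR × design life
CA = 0.54 * 44 = 23.76 mm

23.76 mm


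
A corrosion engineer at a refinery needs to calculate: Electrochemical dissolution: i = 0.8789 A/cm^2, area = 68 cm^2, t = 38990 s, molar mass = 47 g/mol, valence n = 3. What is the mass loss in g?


Apply Faraday's law: m = i*A*t*M / (n*F)
Total charge passed Q = i*A*t = 0.8789*68*38990 = 2330245.148 C
m = Q*M/(n*F) = 2330245.148*47/(3*96485) = 378.3715 g

378.3715 g


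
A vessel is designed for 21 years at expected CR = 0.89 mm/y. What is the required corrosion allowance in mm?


Corrosion allowance = CR × design life
CA = 0.89 * 21 = 18.69 mm

18.69 mm


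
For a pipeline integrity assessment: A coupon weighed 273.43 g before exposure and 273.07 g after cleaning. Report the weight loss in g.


Weight loss = initial − final
WL = 273.43 − 273.07 = 0.36 g

0.36 g


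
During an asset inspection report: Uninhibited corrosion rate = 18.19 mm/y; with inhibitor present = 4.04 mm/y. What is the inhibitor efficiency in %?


Apply the inhibitor-efficiency definition: IE = (CR_blank − CR_inh)/CR_blank × 100
IE = (18.19 − 4.04) / 18.19 × 100
IE = 14.15 / 18.19 × 100 = 77.8 %

77.8 %


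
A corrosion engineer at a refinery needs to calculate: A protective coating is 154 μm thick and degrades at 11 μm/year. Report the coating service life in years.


Service life = thickness / degradation rate
Life = 154 / 11 = 14.0 years

14.0 years


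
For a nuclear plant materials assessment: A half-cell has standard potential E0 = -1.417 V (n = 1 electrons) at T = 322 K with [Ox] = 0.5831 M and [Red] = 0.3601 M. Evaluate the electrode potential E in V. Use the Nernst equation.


Apply the Nernst equation: E = E0 + (RT/nF)*ln([Ox]/[Red])
Step 1: RT/nF = 8.314*322/(1*96485) = 0.02774636 V
Step 2: [Ox]/[Red] = 0.5831/0.3601 = 1.619272
Step 3: ln(1.619272) = 0.481977
Step 4: correction = 0.02774636 * 0.481977 = 0.013 V
E = -1.417 + 0.013 = -1.404 V

-1.404 V


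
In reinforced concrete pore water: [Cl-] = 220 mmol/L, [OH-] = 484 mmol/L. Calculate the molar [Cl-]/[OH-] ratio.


Threshold parameter = [Cl-] / [OH-] (molar basis; both in mmol/L, so units cancel)
Ratio = 220 / 484 = 0.45

0.45


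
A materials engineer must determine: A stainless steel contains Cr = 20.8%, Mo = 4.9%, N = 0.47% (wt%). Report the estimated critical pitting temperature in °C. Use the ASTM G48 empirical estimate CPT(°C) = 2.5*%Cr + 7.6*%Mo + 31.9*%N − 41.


Apply the ASTM G48 empirical CPT estimate: CPT(°C) = 2.5*%Cr + 7.6*%Mo + 31.9*%N − 41
2.5*20.8 = 52; 7.6*4.9 = 37.24; 31.9*0.47 = 14.993
CPT = 52 + 37.24 + 14.993 − 41 = 63.233 °C
Rounded to 0.1 °C: CPT ≈ 63.2 °C

63.2 °C


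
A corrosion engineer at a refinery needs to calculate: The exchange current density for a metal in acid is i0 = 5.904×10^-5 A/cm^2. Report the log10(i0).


i0 = 5.904×10^-5 A/cm^2
log10(i0) = -4.229

-4.229


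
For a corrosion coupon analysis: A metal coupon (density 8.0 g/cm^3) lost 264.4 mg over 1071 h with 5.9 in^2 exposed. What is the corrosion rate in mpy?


Apply the mpy weight-loss relation: CR = 534 * W / (D * A * T)
Numerator: 534 * 264.4 = 141189.6
Denominator: 8.0 * 5.9 * 1071 = 50551.2
CR = 141189.6 / 50551.2 = 2.793 mpy

2.793 mpy


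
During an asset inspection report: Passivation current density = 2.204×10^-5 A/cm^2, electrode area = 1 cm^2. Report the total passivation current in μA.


I = i_pass * A, then convert A → μA (×10^6)
I = 2.204×10^-5 * 1 * 10^6 = 22.04 μA

22.04 μA


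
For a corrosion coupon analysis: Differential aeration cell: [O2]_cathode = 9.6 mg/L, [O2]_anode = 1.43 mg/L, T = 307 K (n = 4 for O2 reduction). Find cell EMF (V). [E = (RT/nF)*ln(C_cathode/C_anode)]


Apply the Nernst concentration-cell relation: E = (RT/nF)*ln(C_cathode/C_anode)
RT/nF = 8.314*307/(4*96485) = 0.00661346 V
ln(9.6/1.43) = 1.90409
E = 0.00661346 * 1.90409 = 0.01259 V

0.01259 V


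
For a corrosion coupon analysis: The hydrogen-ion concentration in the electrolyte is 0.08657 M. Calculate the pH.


pH = −log10[H+]
pH = −log10(0.08657) = 1.06

1.06


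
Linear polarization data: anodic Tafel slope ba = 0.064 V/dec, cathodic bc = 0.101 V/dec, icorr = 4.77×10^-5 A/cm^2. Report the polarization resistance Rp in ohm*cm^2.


Apply the Stern-Geary equation: Rp = ba*bc / (2.303*icorr*(ba+bc))
ba*bc = 0.064*0.101 = 0.006464
ba+bc = 0.165; 2.303*icorr*(ba+bc) = 2.303*4.77×10^-5*0.165 = 1.8125761×10^-5
Rp = 0.006464 / 1.8125761×10^-5 = 356.62 ohm*cm^2

356.62 ohm*cm^2


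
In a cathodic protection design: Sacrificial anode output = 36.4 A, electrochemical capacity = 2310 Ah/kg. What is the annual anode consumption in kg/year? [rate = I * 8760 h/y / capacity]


Annual consumption = current * hours per year / capacity
Rate = 36.4 * 8760 / 2310 = 138.0 kg/year

138.0 kg/year


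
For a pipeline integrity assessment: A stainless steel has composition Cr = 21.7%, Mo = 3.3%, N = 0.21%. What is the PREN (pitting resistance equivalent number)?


Apply the PREN formula: PREN = Cr + 3.3*Mo + 16*N
PREN = 21.7 + 3.3*3.3 + 16*0.21
PREN = 21.7 + 10.89 + 3.36 = 35.95

35.95


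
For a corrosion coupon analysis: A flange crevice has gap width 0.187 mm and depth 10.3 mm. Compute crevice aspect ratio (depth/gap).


Aspect ratio = depth / gap
Ratio = 10.3 / 0.187 = 55.1

55.1


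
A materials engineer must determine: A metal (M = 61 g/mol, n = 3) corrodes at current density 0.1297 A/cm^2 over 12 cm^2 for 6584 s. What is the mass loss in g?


Apply Faraday's law: m = i*A*t*M / (n*F)
Total charge passed Q = i*A*t = 0.1297*12*6584 = 10247.3376 C
m = Q*M/(n*F) = 10247.3376*61/(3*96485) = 2.15953 g

2.15953 g


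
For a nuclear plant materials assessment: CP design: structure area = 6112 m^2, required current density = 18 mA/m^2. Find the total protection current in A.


I = area * current density, then convert mA → A (÷1000)
I = 6112 * 18 / 1000 = 110.02 A

110.02 A


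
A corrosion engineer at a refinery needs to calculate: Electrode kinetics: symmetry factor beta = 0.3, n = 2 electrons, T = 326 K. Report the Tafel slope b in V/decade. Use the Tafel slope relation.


Apply the Tafel slope relation: b = 2.303*R*T/(beta*n*F)
Numerator: 2.303 * 8.314 * 326 = 6241.97
Denominator: 0.3 * 2 * 96485 = 57891.0
b = 6241.97 / 57891.0 = 0.108 V/decade

0.108 V/decade


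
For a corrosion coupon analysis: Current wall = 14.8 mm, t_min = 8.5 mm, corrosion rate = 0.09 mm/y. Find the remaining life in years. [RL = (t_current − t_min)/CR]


Apply the remaining-life relation: RL = (t_current − t_min) / CR
RL = (14.8 − 8.5) / 0.09 = 6.3 / 0.09 = 70.0 years

70.0 years


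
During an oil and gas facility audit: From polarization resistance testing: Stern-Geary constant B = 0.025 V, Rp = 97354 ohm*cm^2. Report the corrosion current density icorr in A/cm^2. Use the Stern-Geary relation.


Apply the Stern-Geary relation: icorr = B / Rp
icorr = 0.025 / 97354 = 2.568×10^-7 A/cm^2

2.568×10^-7 A/cm^2


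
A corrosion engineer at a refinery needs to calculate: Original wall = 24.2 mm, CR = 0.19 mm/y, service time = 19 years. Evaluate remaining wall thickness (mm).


Remaining wall = original − CR × time
t = 24.2 − 0.19*19 = 24.2 − 3.61 = 20.59 mm

20.59 mm


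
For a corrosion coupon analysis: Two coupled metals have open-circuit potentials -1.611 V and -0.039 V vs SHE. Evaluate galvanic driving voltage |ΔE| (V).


Driving voltage is the absolute potential difference.
|ΔE| = |-1.611 − (-0.039)| = 1.572 V

1.572 V


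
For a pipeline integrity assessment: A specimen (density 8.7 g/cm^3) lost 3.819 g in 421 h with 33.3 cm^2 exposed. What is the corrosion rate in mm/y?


Apply the mm/y weight-loss relation: CR = 87600 * W / (D * A * T)
Numerator: 87600 * 3.819 = 334544.4
Denominator: 8.7 * 33.3 * 421 = 121967.91
CR = 334544.4 / 121967.91 = 2.74289 mm/y

2.74289 mm/y


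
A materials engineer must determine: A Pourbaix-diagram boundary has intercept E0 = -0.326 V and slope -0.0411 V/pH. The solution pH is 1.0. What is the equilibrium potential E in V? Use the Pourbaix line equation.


Apply the Pourbaix line equation: E = E0 + slope*pH
E = -0.326 + (-0.0411)*1.0 = -0.326 + (-0.0411) = -0.3671 V
Rounded to 3 decimal places: E = -0.367 V

-0.367 V


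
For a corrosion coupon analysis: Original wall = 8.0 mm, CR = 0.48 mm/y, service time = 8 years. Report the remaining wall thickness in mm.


Remaining wall = original − CR × time
t = 8.0 − 0.48*8 = 8.0 − 3.84 = 4.16 mm

4.16 mm


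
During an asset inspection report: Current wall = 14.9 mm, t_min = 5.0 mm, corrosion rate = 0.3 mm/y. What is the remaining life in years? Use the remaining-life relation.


Apply the remaining-life relation: RL = (t_current − t_min) / CR
RL = (14.9 − 5.0) / 0.3 = 9.9 / 0.3 = 33.0 years

33.0 years


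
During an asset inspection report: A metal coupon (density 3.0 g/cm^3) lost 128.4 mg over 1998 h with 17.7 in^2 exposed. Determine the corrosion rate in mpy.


Apply the mpy weight-loss relation: CR = 534 * W / (D * A * T)
Numerator: 534 * 128.4 = 68565.6
Denominator: 3.0 * 17.7 * 1998 = 106093.8
CR = 68565.6 / 106093.8 = 0.64627 mpy

0.64627 mpy


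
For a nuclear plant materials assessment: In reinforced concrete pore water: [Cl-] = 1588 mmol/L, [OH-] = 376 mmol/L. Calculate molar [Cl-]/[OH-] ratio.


Threshold parameter = [Cl-] / [OH-] (molar basis; both in mmol/L, so units cancel)
Ratio = 1588 / 376 = 4.22

4.22


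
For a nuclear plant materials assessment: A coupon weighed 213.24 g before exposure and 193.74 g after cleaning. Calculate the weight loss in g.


Weight loss = initial − final
WL = 213.24 − 193.74 = 19.5 g

19.5 g


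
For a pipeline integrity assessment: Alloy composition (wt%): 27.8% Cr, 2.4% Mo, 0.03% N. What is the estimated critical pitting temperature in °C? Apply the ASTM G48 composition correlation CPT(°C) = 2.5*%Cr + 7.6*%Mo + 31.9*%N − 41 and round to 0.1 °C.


Apply the ASTM G48 empirical CPT estimate: CPT(°C) = 2.5*%Cr + 7.6*%Mo + 31.9*%N − 41
2.5*27.8 = 69.5; 7.6*2.4 = 18.24; 31.9*0.03 = 0.957
CPT = 69.5 + 18.24 + 0.957 − 41 = 47.697 °C
Rounded to 0.1 °C: CPT ≈ 47.7 °C

47.7 °C


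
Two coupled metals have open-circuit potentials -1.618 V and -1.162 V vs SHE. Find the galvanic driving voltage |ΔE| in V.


Driving voltage is the absolute potential difference.
|ΔE| = |-1.618 − (-1.162)| = 0.456 V

0.456 V


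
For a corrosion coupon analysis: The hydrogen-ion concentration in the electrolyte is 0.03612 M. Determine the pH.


pH = −log10[H+]
pH = −log10(0.03612) = 1.44

1.44


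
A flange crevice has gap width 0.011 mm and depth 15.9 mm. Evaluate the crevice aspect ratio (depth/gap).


Aspect ratio = depth / gap
Ratio = 15.9 / 0.011 = 1445.5

1445.5


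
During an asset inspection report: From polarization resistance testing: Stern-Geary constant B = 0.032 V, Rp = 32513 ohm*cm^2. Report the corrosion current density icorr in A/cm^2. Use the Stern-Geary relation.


Apply the Stern-Geary relation: icorr = B / Rp
icorr = 0.032 / 32513 = 9.842×10^-7 A/cm^2

9.842×10^-7 A/cm^2


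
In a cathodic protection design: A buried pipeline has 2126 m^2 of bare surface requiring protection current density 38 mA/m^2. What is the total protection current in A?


I = area * current density, then convert mA → A (÷1000)
I = 2126 * 38 / 1000 = 80.79 A

80.79 A


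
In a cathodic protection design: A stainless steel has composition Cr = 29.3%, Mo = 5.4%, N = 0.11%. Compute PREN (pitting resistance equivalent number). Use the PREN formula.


Apply the PREN formula: PREN = Cr + 3.3*Mo + 16*N
PREN = 29.3 + 3.3*5.4 + 16*0.11
PREN = 29.3 + 17.82 + 1.76 = 48.88

48.88


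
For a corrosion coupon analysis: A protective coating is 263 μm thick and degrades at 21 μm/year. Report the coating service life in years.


Service life = thickness / degradation rate
Life = 263 / 21 = 12.5 years

12.5 years


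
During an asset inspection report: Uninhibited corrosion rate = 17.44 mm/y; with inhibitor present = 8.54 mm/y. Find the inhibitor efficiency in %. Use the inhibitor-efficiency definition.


Apply the inhibitor-efficiency definition: IE = (CR_blank − CR_inh)/CR_blank × 100
IE = (17.44 − 8.54) / 17.44 × 100
IE = 8.9 / 17.44 × 100 = 51.0 %

51.0 %


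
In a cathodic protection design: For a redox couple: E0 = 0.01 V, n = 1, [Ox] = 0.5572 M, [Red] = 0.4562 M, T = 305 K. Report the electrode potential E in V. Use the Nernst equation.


Apply the Nernst equation: E = E0 + (RT/nF)*ln([Ox]/[Red])
Step 1: RT/nF = 8.314*305/(1*96485) = 0.02628149 V
Step 2: [Ox]/[Red] = 0.5572/0.4562 = 1.221394
Step 3: ln(1.221394) = 0.199993
Step 4: correction = 0.02628149 * 0.199993 = 0.005 V
E = 0.01 + 0.005 = 0.015 V

0.015 V


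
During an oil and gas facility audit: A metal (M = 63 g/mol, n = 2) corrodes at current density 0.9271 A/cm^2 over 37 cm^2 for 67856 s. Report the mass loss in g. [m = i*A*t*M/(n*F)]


Apply Faraday's law: m = i*A*t*M / (n*F)
Total charge passed Q = i*A*t = 0.9271*37*67856 = 2327644.0112 C
m = Q*M/(n*F) = 2327644.0112*63/(2*96485) = 759.91902 g

759.91902 g


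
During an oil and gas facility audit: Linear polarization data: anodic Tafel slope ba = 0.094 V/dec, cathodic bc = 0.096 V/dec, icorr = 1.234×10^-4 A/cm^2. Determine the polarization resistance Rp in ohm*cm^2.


Apply the Stern-Geary equation: Rp = ba*bc / (2.303*icorr*(ba+bc))
ba*bc = 0.094*0.096 = 0.009024
ba+bc = 0.19; 2.303*icorr*(ba+bc) = 2.303*1.234×10^-4*0.19 = 5.3996138×10^-5
Rp = 0.009024 / 5.3996138×10^-5 = 167.1 ohm*cm^2

167.1 ohm*cm^2


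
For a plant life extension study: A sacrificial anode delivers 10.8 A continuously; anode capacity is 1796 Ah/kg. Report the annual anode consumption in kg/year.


Annual consumption = current * hours per year / capacity
Rate = 10.8 * 8760 / 1796 = 52.7 kg/year

52.7 kg/year


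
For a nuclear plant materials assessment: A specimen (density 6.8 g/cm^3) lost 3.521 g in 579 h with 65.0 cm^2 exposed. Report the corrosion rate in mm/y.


Apply the mm/y weight-loss relation: CR = 87600 * W / (D * A * T)
Numerator: 87600 * 3.521 = 308439.6
Denominator: 6.8 * 65.0 * 579 = 255918.0
CR = 308439.6 / 255918.0 = 1.205228 mm/y

1.205228 mm/y


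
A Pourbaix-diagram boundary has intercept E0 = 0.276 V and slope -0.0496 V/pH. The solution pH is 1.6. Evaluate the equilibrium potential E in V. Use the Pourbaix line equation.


Apply the Pourbaix line equation: E = E0 + slope*pH
E = 0.276 + (-0.0496)*1.6 = 0.276 + (-0.07936) = 0.19664 V
Rounded to 3 decimal places: E = 0.197 V

0.197 V


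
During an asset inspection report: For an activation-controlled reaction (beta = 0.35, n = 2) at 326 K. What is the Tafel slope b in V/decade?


Apply the Tafel slope relation: b = 2.303*R*T/(beta*n*F)
Numerator: 2.303 * 8.314 * 326 = 6241.97
Denominator: 0.35 * 2 * 96485 = 67539.5
b = 6241.97 / 67539.5 = 0.0924 V/decade

0.0924 V/decade


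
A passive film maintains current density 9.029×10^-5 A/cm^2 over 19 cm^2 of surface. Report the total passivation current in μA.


I = i_pass * A, then convert A → μA (×10^6)
I = 9.029×10^-5 * 19 * 10^6 = 1715.51 μA

1715.51 μA


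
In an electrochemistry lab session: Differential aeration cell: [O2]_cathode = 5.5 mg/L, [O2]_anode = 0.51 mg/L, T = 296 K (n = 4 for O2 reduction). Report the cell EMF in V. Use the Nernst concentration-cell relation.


Apply the Nernst concentration-cell relation: E = (RT/nF)*ln(C_cathode/C_anode)
RT/nF = 8.314*296/(4*96485) = 0.00637649 V
ln(5.5/0.51) = 2.37809
E = 0.00637649 * 2.37809 = 0.01516 V

0.01516 V


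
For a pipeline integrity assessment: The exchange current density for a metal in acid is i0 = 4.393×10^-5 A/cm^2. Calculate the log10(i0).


i0 = 4.393×10^-5 A/cm^2
log10(i0) = -4.357

-4.357


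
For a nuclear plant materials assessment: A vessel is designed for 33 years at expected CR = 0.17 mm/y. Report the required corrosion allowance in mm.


Corrosion allowance = CR × design life
CA = 0.17 * 33 = 5.61 mm

5.61 mm


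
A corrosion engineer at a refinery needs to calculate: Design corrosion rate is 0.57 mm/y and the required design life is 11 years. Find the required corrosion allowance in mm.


Corrosion allowance = CR × design life
CA = 0.57 * 11 = 6.27 mm

6.27 mm


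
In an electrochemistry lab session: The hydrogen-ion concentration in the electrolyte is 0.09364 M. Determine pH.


pH = −log10[H+]
pH = −log10(0.09364) = 1.03

1.03


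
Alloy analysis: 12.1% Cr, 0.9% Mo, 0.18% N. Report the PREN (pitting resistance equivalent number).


Apply the PREN formula: PREN = Cr + 3.3*Mo + 16*N
PREN = 12.1 + 3.3*0.9 + 16*0.18
PREN = 12.1 + 2.97 + 2.88 = 17.95

17.95


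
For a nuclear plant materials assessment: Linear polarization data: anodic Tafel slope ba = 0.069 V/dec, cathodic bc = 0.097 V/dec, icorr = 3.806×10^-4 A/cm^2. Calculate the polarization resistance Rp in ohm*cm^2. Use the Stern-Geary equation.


Apply the Stern-Geary equation: Rp = ba*bc / (2.303*icorr*(ba+bc))
ba*bc = 0.069*0.097 = 0.006693
ba+bc = 0.166; 2.303*icorr*(ba+bc) = 2.303*3.806×10^-4*0.166 = 1.4550262×10^-4
Rp = 0.006693 / 1.4550262×10^-4 = 46.0 ohm*cm^2

46.0 ohm*cm^2


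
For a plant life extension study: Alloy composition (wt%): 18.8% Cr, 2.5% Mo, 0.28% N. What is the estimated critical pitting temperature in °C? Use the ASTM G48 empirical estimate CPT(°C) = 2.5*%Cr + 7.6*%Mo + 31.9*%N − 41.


Apply the ASTM G48 empirical CPT estimate: CPT(°C) = 2.5*%Cr + 7.6*%Mo + 31.9*%N − 41
2.5*18.8 = 47; 7.6*2.5 = 19; 31.9*0.28 = 8.932
CPT = 47 + 19 + 8.932 − 41 = 33.932 °C
Rounded to 0.1 °C: CPT ≈ 33.9 °C

33.9 °C
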